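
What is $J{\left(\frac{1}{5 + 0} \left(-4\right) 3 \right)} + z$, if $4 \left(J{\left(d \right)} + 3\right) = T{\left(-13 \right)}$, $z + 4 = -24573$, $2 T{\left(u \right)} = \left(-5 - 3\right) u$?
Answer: $-24567$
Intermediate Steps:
$T{\left(u \right)} = - 4 u$ ($T{\left(u \right)} = \frac{\left(-5 - 3\right) u}{2} = \frac{\left(-8\right) u}{2} = - 4 u$)
$z = -24577$ ($z = -4 - 24573 = -24577$)
$J{\left(d \right)} = 10$ ($J{\left(d \right)} = -3 + \frac{\left(-4\right) \left(-13\right)}{4} = -3 + \frac{1}{4} \cdot 52 = -3 + 13 = 10$)
$J{\left(\frac{1}{5 + 0} \left(-4\right) 3 \right)} + z = 10 - 24577 = -24567$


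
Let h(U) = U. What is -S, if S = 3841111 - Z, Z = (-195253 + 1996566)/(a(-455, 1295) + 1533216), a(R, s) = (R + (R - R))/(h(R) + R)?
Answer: -11778505924437/3066433 ≈ -3.8411e+6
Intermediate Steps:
a(R, s) = 1/2 (a(R, s) = (R + (R - R))/(R + R) = (R + 0)/((2*R)) = R*(1/(2*R)) = 1/2)
Z = 3602626/3066433 (Z = (-195253 + 1996566)/(1/2 + 1533216) = 1801313/(3066433/2) = 1801313*(2/3066433) = 3602626/3066433 ≈ 1.1749)
S = 11778505924437/3066433 (S = 3841111 - 1*3602626/3066433 = 3841111 - 3602626/3066433 = 11778505924437/3066433 ≈ 3.8411e+6)
-S = -1*11778505924437/3066433 = -11778505924437/3066433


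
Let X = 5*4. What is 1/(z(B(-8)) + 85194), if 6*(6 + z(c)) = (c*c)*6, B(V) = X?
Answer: 1/85588 ≈ 1.1684e-5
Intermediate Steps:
X = 20
B(V) = 20
z(c) = -6 + c**2 (z(c) = -6 + ((c*c)*6)/6 = -6 + (c**2*6)/6 = -6 + (6*c**2)/6 = -6 + c**2)
1/(z(B(-8)) + 85194) = 1/((-6 + 20**2) + 85194) = 1/((-6 + 400) + 85194) = 1/(394 + 85194) = 1/85588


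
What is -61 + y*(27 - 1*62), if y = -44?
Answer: 1479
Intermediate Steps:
-61 + y*(27 - 1*62) = -61 - 44*(27 - 1*62) = -61 - 44*(27 - 62) = -61 - 44*(-35) = -61 + 1540 = 1479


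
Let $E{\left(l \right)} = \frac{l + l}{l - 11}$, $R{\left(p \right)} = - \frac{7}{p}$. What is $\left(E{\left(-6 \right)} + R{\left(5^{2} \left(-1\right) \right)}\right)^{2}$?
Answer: $\frac{175561}{180625} \approx 0.97196$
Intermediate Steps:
$E{\left(l \right)} = \frac{2 l}{-11 + l}$
$\left(E{\left(-6 \right)} + R{\left(5^{2} \left(-1\right) \right)}\right)^{2} = \left(2 \left(-6\right) \frac{1}{-11 - 6} - \frac{7}{5^{2} \left(-1\right)}\right)^{2} = \left(2 \left(-6\right) \frac{1}{-17} - \frac{7}{25 \left(-1\right)}\right)^{2} = \left(2 \left(-6\right) \left(- \frac{1}{17}\right) - \frac{7}{-25}\right)^{2} = \left(\frac{12}{17} - - \frac{7}{25}\right)^{2} = \left(\frac{12}{17} + \frac{7}{25}\right)^{2} = \left(\frac{419}{425}\right)^{2} = \frac{175561}{180625}$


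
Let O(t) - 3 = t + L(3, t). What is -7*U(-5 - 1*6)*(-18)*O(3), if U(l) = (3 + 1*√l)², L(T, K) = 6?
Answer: -3024 + 9072*I*√11 ≈ -3024.0 + 30088.0*I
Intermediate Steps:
U(l) = (3 + √l)²
O(t) = 9 + t (O(t) = 3 + (t + 6) = 3 + (6 + t) = 9 + t)
-7*U(-5 - 1*6)*(-18)*O(3) = -7*(3 + √(-5 - 1*6))²*(-18)*(9 + 3) = -7*(3 + √(-5 - 6))²*(-18)*12 = -7*(3 + √(-11))²*(-18)*12 = -7*(3 + I*√11)²*(-18)*12 = -7*(-18*(3 + I*√11)²)*12 = -(-1512)*(3 + I*√11)² = 1512*(3 + I*√11)²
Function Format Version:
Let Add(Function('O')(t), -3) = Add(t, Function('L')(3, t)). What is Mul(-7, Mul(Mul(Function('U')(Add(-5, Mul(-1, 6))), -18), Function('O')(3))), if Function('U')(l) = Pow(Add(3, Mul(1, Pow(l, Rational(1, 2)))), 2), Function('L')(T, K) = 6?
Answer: Add(-3024, Mul(9072, I, Pow(11, Rational(1, 2)))) ≈ Add(-3024.0, Mul(30088., I))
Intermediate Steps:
Function('U')(l) = Pow(Add(3, Pow(l, Rational(1, 2))), 2)
Function('O')(t) = Add(9, t) (Function('O')(t) = Add(3, Add(t, 6)) = Add(3, Add(6, t)) = Add(9, t))
Mul(-7, Mul(Mul(Function('U')(Add(-5, Mul(-1, 6))), -18), Function('O')(3))) = Mul(-7, Mul(Mul(Pow(Add(3, Pow(Add(-5, Mul(-1, 6)), Rational(1, 2))), 2), -18), Add(9, 3))) = Mul(-7, Mul(Mul(Pow(Add(3, Pow(Add(-5, -6), Rational(1, 2))), 2), -18), 12)) = Mul(-7, Mul(Mul(Pow(Add(3, Pow(-11, Rational(1, 2))), 2), -18), 12)) = Mul(-7, Mul(Mul(Pow(Add(3, Mul(I, Pow(11, Rational(1, 2)))), 2), -18), 12)) = Mul(-7, Mul(Mul(-18, Pow(Add(3, Mul(I, Pow(11, Rational(1, 2)))), 2)), 12)) = Mul(-7, Mul(-216, Pow(Add(3, Mul(I, Pow(11, Rational(1, 2)))), 2))) = Mul(1512, Pow(Add(3, Mul(I, Pow(11, Rational(1, 2)))), 2))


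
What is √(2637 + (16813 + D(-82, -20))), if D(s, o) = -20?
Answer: √19430 ≈ 139.39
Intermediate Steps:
√(2637 + (16813 + D(-82, -20))) = √(2637 + (16813 - 20)) = √(2637 + 16793) = √19430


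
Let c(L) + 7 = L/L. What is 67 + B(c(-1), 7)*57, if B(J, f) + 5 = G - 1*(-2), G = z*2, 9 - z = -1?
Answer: 1036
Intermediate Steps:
z = 10 (z = 9 - 1*(-1) = 9 + 1 = 10)
G = 20 (G = 10*2 = 20)
c(L) = -6 (c(L) = -7 + L/L = -7 + 1 = -6)
B(J, f) = 17 (B(J, f) = -5 + (20 - 1*(-2)) = -5 + (20 + 2) = -5 + 22 = 17)
67 + B(c(-1), 7)*57 = 67 + 17*57 = 67 + 969 = 1036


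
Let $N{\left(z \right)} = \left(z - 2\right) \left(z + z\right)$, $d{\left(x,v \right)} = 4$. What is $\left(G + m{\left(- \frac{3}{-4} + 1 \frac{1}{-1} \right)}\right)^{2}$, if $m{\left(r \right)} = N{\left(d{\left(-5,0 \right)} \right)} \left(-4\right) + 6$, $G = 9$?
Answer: $2401$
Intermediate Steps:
$N{\left(z \right)} = 2 z \left(-2 + z\right)$ ($N{\left(z \right)} = \left(-2 + z\right) 2 z = 2 z \left(-2 + z\right)$)
$m{\left(r \right)} = -58$ ($m{\left(r \right)} = 2 \cdot 4 \left(-2 + 4\right) \left(-4\right) + 6 = 2 \cdot 4 \cdot 2 \left(-4\right) + 6 = 16 \left(-4\right) + 6 = -64 + 6 = -58$)
$\left(G + m{\left(- \frac{3}{-4} + 1 \frac{1}{-1} \right)}\right)^{2} = \left(9 - 58\right)^{2} = \left(-49\right)^{2} = 2401$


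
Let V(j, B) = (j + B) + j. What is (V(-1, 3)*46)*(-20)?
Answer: -920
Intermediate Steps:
V(j, B) = B + 2*j (V(j, B) = (B + j) + j = B + 2*j)
(V(-1, 3)*46)*(-20) = ((3 + 2*(-1))*46)*(-20) = ((3 - 2)*46)*(-20) = (1*46)*(-20) = 46*(-20) = -920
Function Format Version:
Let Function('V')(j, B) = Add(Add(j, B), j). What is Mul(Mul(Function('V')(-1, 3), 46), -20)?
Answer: -920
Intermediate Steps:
Function('V')(j, B) = Add(B, Mul(2, j)) (Function('V')(j, B) = Add(Add(B, j), j) = Add(B, Mul(2, j)))
Mul(Mul(Function('V')(-1, 3), 46), -20) = Mul(Mul(Add(3, Mul(2, -1)), 46), -20) = Mul(Mul(Add(3, -2), 46), -20) = Mul(Mul(1, 46), -20) = Mul(46, -20) = -920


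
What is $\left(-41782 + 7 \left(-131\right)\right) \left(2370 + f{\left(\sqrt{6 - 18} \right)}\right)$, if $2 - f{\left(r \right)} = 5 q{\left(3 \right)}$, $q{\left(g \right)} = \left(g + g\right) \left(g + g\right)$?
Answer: $-93596208$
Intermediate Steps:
$q{\left(g \right)} = 4 g^{2}$ ($q{\left(g \right)} = 2 g 2 g = 4 g^{2}$)
$f{\left(r \right)} = -178$ ($f{\left(r \right)} = 2 - 5 \cdot 4 \cdot 3^{2} = 2 - 5 \cdot 4 \cdot 9 = 2 - 5 \cdot 36 = 2 - 180 = -178$)
$\left(-41782 + 7 \left(-131\right)\right) \left(2370 + f{\left(\sqrt{6 - 18} \right)}\right) = \left(-41782 + 7 \left(-131\right)\right) \left(2370 - 178\right) = \left(-41782 - 917\right) 2192 = \left(-42699\right) 2192 = -93596208$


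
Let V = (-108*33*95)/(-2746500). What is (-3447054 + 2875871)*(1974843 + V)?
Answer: -51634054420974144/45775 ≈ -1.1280e+12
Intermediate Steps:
V = 5643/45775 (V = -3564*95*(-1/2746500) = -338580*(-1/2746500) = 5643/45775 ≈ 0.12328)
(-3447054 + 2875871)*(1974843 + V) = (-3447054 + 2875871)*(1974843 + 5643/45775) = -571183*90398443968/45775 = -51634054420974144/45775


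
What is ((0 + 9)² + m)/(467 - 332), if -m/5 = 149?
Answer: -664/135 ≈ -4.9185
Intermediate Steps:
m = -745 (m = -5*149 = -745)
((0 + 9)² + m)/(467 - 332) = ((0 + 9)² - 745)/(467 - 332) = (9² - 745)/135 = (81 - 745)*(1/135) = -664*1/135 = -664/135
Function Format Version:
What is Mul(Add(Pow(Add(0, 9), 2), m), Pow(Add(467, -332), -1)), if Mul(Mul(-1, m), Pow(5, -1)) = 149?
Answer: Rational(-664, 135) ≈ -4.9185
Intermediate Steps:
m = -745 (m = Mul(-5, 149) = -745)
Mul(Add(Pow(Add(0, 9), 2), m), Pow(Add(467, -332), -1)) = Mul(Add(Pow(Add(0, 9), 2), -745), Pow(Add(467, -332), -1)) = Mul(Add(Pow(9, 2), -745), Pow(135, -1)) = Mul(Add(81, -745), Rational(1, 135)) = Mul(-664, Rational(1, 135)) = Rational(-664, 135)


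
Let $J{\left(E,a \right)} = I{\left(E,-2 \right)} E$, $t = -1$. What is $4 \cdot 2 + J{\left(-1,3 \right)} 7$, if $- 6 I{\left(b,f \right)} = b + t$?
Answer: $\frac{17}{3} \approx 5.6667$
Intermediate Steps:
$I{\left(b,f \right)} = \frac{1}{6} - \frac{b}{6}$ ($I{\left(b,f \right)} = - \frac{b - 1}{6} = - \frac{-1 + b}{6} = \frac{1}{6} - \frac{b}{6}$)
$J{\left(E,a \right)} = E \left(\frac{1}{6} - \frac{E}{6}\right)$ ($J{\left(E,a \right)} = \left(\frac{1}{6} - \frac{E}{6}\right) E = E \left(\frac{1}{6} - \frac{E}{6}\right)$)
$4 \cdot 2 + J{\left(-1,3 \right)} 7 = 4 \cdot 2 + \frac{1}{6} \left(-1\right) \left(1 - -1\right) 7 = 8 + \frac{1}{6} \left(-1\right) \left(1 + 1\right) 7 = 8 + \frac{1}{6} \left(-1\right) 2 \cdot 7 = 8 - \frac{7}{3} = \frac{17}{3}$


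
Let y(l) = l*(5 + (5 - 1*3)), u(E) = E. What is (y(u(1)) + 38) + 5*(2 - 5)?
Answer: 30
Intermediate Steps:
y(l) = 7*l (y(l) = l*(5 + (5 - 3)) = l*(5 + 2) = l*7 = 7*l)
(y(u(1)) + 38) + 5*(2 - 5) = (7*1 + 38) + 5*(2 - 5) = (7 + 38) + 5*(-3) = 45 - 15 = 30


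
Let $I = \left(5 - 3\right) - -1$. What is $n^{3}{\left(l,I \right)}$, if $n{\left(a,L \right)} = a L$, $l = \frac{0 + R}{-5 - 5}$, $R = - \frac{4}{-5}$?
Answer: $- \frac{216}{15625} \approx -0.013824$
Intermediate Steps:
$I = 3$ ($I = \left(5 - 3\right) + 1 = 2 + 1 = 3$)
$R = \frac{4}{5}$ ($R = \left(-4\right) \left(- \frac{1}{5}\right) = \frac{4}{5} \approx 0.8$)
$l = - \frac{2}{25}$ ($l = \frac{0 + \frac{4}{5}}{-5 - 5} = \frac{4}{5 \left(-10\right)} = \frac{4}{5} \left(- \frac{1}{10}\right) = - \frac{2}{25} \approx -0.08$)
$n{\left(a,L \right)} = L a$
$n^{3}{\left(l,I \right)} = \left(3 \left(- \frac{2}{25}\right)\right)^{3} = \left(- \frac{6}{25}\right)^{3} = - \frac{216}{15625}$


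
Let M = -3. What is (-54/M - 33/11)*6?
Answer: 90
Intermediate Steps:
(-54/M - 33/11)*6 = (-54/(-3) - 33/11)*6 = (-54*(-⅓) - 33*1/11)*6 = (18 - 3)*6 = 15*6 = 90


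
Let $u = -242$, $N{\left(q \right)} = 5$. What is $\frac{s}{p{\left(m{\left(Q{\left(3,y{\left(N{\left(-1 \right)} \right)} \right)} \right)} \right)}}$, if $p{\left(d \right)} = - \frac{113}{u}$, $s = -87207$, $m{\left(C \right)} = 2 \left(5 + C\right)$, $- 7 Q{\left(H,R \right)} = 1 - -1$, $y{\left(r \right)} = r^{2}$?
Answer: $- \frac{21104094}{113} \approx -1.8676 \cdot 10^{5}$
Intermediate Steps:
$Q{\left(H,R \right)} = - \frac{2}{7}$ ($Q{\left(H,R \right)} = - \frac{1 - -1}{7} = - \frac{1 + 1}{7} = \left(- \frac{1}{7}\right) 2 = - \frac{2}{7}$)
$m{\left(C \right)} = 10 + 2 C$
$p{\left(d \right)} = \frac{113}{242}$ ($p{\left(d \right)} = - \frac{113}{-242} = \left(-113\right) \left(- \frac{1}{242}\right) = \frac{113}{242}$)
$\frac{s}{p{\left(m{\left(Q{\left(3,y{\left(N{\left(-1 \right)} \right)} \right)} \right)} \right)}} = - \frac{87207}{\frac{113}{242}} = \left(-87207\right) \frac{242}{113} = - \frac{21104094}{113}$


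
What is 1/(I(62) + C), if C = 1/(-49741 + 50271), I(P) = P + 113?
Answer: 530/92751 ≈ 0.0057142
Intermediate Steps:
I(P) = 113 + P
C = 1/530 ≈ 0.0018868
1/(I(62) + C) = 1/((113 + 62) + 1/530) = 1/(175 + 1/530) = 1/(92751/530) = 530/92751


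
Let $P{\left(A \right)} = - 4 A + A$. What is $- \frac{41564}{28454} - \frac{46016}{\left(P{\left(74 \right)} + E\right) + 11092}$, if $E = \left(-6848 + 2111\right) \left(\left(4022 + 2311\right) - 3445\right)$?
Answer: $- \frac{141713333310}{97238600011} \approx -1.4574$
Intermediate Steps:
$E = -13680456$ ($E = - 4737 \left(6333 - 3445\right) = \left(-4737\right) 2888 = -13680456$)
$P{\left(A \right)} = - 3 A$
$- \frac{41564}{28454} - \frac{46016}{\left(P{\left(74 \right)} + E\right) + 11092} = - \frac{41564}{28454} - \frac{46016}{\left(\left(-3\right) 74 - 13680456\right) + 11092} = \left(-41564\right) \frac{1}{28454} - \frac{46016}{\left(-222 - 13680456\right) + 11092} = - \frac{20782}{14227} - \frac{46016}{-13680678 + 11092} = - \frac{20782}{14227} - \frac{46016}{-13669586} = - \frac{20782}{14227} - - \frac{23008}{6834793} = - \frac{20782}{14227} + \frac{23008}{6834793} = - \frac{141713333310}{97238600011}$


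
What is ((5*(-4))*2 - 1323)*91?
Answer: -124033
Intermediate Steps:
((5*(-4))*2 - 1323)*91 = (-20*2 - 1323)*91 = (-40 - 1323)*91 = -1363*91 = -124033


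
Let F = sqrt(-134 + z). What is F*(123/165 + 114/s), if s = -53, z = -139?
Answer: -4097*I*sqrt(273)/2915 ≈ -23.222*I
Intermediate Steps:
F = I*sqrt(273) (F = sqrt(-134 - 139) = sqrt(-273) = I*sqrt(273) ≈ 16.523*I)
F*(123/165 + 114/s) = (I*sqrt(273))*(123/165 + 114/(-53)) = (I*sqrt(273))*(123*(1/165) + 114*(-1/53)) = (I*sqrt(273))*(41/55 - 114/53) = (I*sqrt(273))*(-4097/2915) = -4097*I*sqrt(273)/2915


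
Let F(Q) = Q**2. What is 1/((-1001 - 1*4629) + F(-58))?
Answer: -1/2266 ≈ -0.00044131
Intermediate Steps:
1/((-1001 - 1*4629) + F(-58)) = 1/((-1001 - 1*4629) + (-58)**2) = 1/((-1001 - 4629) + 3364) = 1/(-5630 + 3364) = 1/(-2266) = -1/2266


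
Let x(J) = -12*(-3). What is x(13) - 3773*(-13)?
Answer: 49085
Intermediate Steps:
x(J) = 36
x(13) - 3773*(-13) = 36 - 3773*(-13) = 36 - 1*(-49049) = 36 + 49049 = 49085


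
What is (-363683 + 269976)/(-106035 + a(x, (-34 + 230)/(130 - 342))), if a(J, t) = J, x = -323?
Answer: 93707/106358 ≈ 0.88105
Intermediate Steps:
(-363683 + 269976)/(-106035 + a(x, (-34 + 230)/(130 - 342))) = (-363683 + 269976)/(-106035 - 323) = -93707/(-106358) = -93707*(-1/106358) = 93707/106358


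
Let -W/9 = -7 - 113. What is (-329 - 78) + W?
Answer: 673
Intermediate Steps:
W = 1080 (W = -9*(-7 - 113) = -9*(-120) = 1080)
(-329 - 78) + W = (-329 - 78) + 1080 = -407 + 1080 = 673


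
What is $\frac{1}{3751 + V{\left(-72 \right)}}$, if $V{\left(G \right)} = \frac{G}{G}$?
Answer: $\frac{1}{3752} \approx 0.00026652$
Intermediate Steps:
$V{\left(G \right)} = 1$
$\frac{1}{3751 + V{\left(-72 \right)}} = \frac{1}{3751 + 1} = \frac{1}{3752}$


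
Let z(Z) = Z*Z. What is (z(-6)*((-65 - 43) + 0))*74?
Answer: -287712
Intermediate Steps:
z(Z) = Z²
(z(-6)*((-65 - 43) + 0))*74 = ((-6)²*((-65 - 43) + 0))*74 = (36*(-108 + 0))*74 = (36*(-108))*74 = -3888*74 = -287712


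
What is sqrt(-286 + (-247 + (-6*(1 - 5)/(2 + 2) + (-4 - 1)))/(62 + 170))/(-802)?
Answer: -I*sqrt(965671)/46516 ≈ -0.021126*I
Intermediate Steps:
sqrt(-286 + (-247 + (-6*(1 - 5)/(2 + 2) + (-4 - 1)))/(62 + 170))/(-802) = sqrt(-286 + (-247 + (-(-24)/4 - 5))/232)*(-1/802) = sqrt(-286 + (-247 + (-(-24)/4 - 5))*(1/232))*(-1/802) = sqrt(-286 + (-247 + (-6*(-1) - 5))*(1/232))*(-1/802) = sqrt(-286 + (-247 + (6 - 5))*(1/232))*(-1/802) = sqrt(-286 + (-247 + 1)*(1/232))*(-1/802) = sqrt(-286 - 246*1/232)*(-1/802) = sqrt(-286 - 123/116)*(-1/802) = sqrt(-33299/116)*(-1/802) = (I*sqrt(965671)/58)*(-1/802) = -I*sqrt(965671)/46516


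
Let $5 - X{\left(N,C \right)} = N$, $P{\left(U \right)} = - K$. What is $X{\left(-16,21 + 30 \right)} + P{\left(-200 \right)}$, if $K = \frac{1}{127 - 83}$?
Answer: $\frac{923}{44} \approx 20.977$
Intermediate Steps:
$K = \frac{1}{44} \approx 0.022727$
$P{\left(U \right)} = - \frac{1}{44}$ ($P{\left(U \right)} = \left(-1\right) \frac{1}{44} = - \frac{1}{44}$)
$X{\left(N,C \right)} = 5 - N$
$X{\left(-16,21 + 30 \right)} + P{\left(-200 \right)} = \left(5 - -16\right) - \frac{1}{44} = \left(5 + 16\right) - \frac{1}{44} = 21 - \frac{1}{44} = \frac{923}{44}$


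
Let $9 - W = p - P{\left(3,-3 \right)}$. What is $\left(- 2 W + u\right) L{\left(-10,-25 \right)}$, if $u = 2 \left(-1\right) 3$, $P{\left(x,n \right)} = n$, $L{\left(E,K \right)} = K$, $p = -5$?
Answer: $700$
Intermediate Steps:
$u = -6$ ($u = \left(-2\right) 3 = -6$)
$W = 11$ ($W = 9 - \left(-5 - -3\right) = 9 - \left(-5 + 3\right) = 9 - -2 = 9 + 2 = 11$)
$\left(- 2 W + u\right) L{\left(-10,-25 \right)} = \left(\left(-2\right) 11 - 6\right) \left(-25\right) = \left(-22 - 6\right) \left(-25\right) = \left(-28\right) \left(-25\right) = 700$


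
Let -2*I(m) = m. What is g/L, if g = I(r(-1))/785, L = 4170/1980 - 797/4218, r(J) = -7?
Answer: 54131/23275250 ≈ 0.0023257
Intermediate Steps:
I(m) = -m/2
L = 14825/7733 (L = 4170*(1/1980) - 797*1/4218 = 139/66 - 797/4218 = 14825/7733 ≈ 1.9171)
g = 7/1570 (g = -½*(-7)/785 = (7/2)*(1/785) = 7/1570 ≈ 0.0044586)
g/L = 7/(1570*(14825/7733)) = (7/1570)*(7733/14825) = 54131/23275250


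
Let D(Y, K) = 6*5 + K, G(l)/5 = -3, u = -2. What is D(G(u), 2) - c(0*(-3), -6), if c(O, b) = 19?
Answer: 13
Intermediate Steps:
G(l) = -15 (G(l) = 5*(-3) = -15)
D(Y, K) = 30 + K
D(G(u), 2) - c(0*(-3), -6) = (30 + 2) - 1*19 = 32 - 19 = 13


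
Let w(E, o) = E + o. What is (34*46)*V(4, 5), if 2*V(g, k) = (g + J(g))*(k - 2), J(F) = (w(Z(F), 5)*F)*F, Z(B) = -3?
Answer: 84456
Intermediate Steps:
J(F) = 2*F**2 (J(F) = ((-3 + 5)*F)*F = (2*F)*F = 2*F**2)
V(g, k) = (-2 + k)*(g + 2*g**2)/2 (V(g, k) = ((g + 2*g**2)*(k - 2))/2 = ((g + 2*g**2)*(-2 + k))/2 = ((-2 + k)*(g + 2*g**2))/2 = (-2 + k)*(g + 2*g**2)/2)
(34*46)*V(4, 5) = (34*46)*((1/2)*4*(-2 + 5 - 4*4 + 2*4*5)) = 1564*((1/2)*4*(-2 + 5 - 16 + 40)) = 1564*((1/2)*4*27) = 1564*54 = 84456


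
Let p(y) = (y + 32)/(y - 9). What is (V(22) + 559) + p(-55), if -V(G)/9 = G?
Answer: 23127/64 ≈ 361.36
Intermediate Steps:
V(G) = -9*G
p(y) = (32 + y)/(-9 + y)
(V(22) + 559) + p(-55) = (-9*22 + 559) + (32 - 55)/(-9 - 55) = (-198 + 559) - 23/(-64) = 361 - 1/64*(-23) = 361 + 23/64 = 23127/64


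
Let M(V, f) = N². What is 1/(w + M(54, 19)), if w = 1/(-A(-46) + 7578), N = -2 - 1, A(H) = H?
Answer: 7624/68617 ≈ 0.11111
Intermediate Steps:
N = -3 (N = -2 - 1*1 = -2 - 1 = -3)
w = 1/7624 (w = 1/(-1*(-46) + 7578) = 1/(46 + 7578) = 1/7624 ≈ 0.00013116)
M(V, f) = 9 (M(V, f) = (-3)² = 9)
1/(w + M(54, 19)) = 1/(1/7624 + 9) = 1/(68617/7624) = 7624/68617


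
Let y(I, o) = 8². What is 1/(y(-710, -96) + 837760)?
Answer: 1/837824 ≈ 1.1936e-6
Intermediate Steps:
y(I, o) = 64
1/(y(-710, -96) + 837760) = 1/(64 + 837760) = 1/837824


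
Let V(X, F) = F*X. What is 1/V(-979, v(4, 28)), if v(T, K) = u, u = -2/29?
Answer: 29/1958 ≈ 0.014811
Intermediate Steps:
u = -2/29 (u = -2*1/29 = -2/29 ≈ -0.068966)
v(T, K) = -2/29
1/V(-979, v(4, 28)) = 1/(-2/29*(-979)) = 1/(1958/29) = 29/1958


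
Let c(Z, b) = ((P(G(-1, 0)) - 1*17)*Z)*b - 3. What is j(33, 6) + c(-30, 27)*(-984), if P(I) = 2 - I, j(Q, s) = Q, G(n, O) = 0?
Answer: -11952615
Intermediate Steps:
c(Z, b) = -3 - 15*Z*b (c(Z, b) = (((2 - 1*0) - 1*17)*Z)*b - 3 = (((2 + 0) - 17)*Z)*b - 3 = ((2 - 17)*Z)*b - 3 = (-15*Z)*b - 3 = -15*Z*b - 3 = -3 - 15*Z*b)
j(33, 6) + c(-30, 27)*(-984) = 33 + (-3 - 15*(-30)*27)*(-984) = 33 + (-3 + 12150)*(-984) = 33 + 12147*(-984) = 33 - 11952648 = -11952615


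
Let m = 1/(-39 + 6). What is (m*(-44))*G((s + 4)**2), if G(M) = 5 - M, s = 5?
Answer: -304/3 ≈ -101.33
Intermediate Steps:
m = -1/33 (m = 1/(-33) = -1/33 ≈ -0.030303)
(m*(-44))*G((s + 4)**2) = (-1/33*(-44))*(5 - (5 + 4)**2) = 4*(5 - 1*9**2)/3 = 4*(5 - 1*81)/3 = 4*(5 - 81)/3 = (4/3)*(-76) = -304/3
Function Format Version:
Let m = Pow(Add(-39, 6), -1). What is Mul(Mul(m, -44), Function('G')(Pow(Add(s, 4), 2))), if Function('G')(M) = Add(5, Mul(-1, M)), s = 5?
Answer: Rational(-304, 3) ≈ -101.33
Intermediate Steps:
m = Rational(-1, 33) (m = Pow(-33, -1) = Rational(-1, 33) ≈ -0.030303)
Mul(Mul(m, -44), Function('G')(Pow(Add(s, 4), 2))) = Mul(Mul(Rational(-1, 33), -44), Add(5, Mul(-1, Pow(Add(5, 4), 2)))) = Mul(Rational(4, 3), Add(5, Mul(-1, Pow(9, 2)))) = Mul(Rational(4, 3), Add(5, Mul(-1, 81))) = Mul(Rational(4, 3), Add(5, -81)) = Mul(Rational(4, 3), -76) = Rational(-304, 3)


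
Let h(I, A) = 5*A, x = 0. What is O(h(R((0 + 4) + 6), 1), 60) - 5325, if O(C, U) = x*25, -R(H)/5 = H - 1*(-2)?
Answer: -5325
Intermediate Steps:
R(H) = -10 - 5*H (R(H) = -5*(H - 1*(-2)) = -5*(H + 2) = -5*(2 + H) = -10 - 5*H)
O(C, U) = 0 (O(C, U) = 0*25 = 0)
O(h(R((0 + 4) + 6), 1), 60) - 5325 = 0 - 5325 = -5325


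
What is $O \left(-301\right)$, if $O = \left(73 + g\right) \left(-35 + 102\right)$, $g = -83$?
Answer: $201670$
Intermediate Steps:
$O = -670$ ($O = \left(73 - 83\right) \left(-35 + 102\right) = \left(-10\right) 67 = -670$)
$O \left(-301\right) = \left(-670\right) \left(-301\right) = 201670$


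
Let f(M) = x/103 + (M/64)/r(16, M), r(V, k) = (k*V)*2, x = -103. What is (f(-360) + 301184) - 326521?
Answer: -51892223/2048 ≈ -25338.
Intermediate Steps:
r(V, k) = 2*V*k (r(V, k) = (V*k)*2 = 2*V*k)
f(M) = -2047/2048 (f(M) = -103/103 + (M/64)/((2*16*M)) = -103*1/103 + (M*(1/64))/((32*M)) = -1 + (M/64)*(1/(32*M)) = -1 + 1/2048 = -2047/2048)
(f(-360) + 301184) - 326521 = (-2047/2048 + 301184) - 326521 = 616822785/2048 - 326521 = -51892223/2048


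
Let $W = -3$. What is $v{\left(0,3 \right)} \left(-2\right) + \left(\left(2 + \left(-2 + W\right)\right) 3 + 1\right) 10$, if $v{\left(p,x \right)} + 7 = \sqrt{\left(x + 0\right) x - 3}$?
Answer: $-66 - 2 \sqrt{6} \approx -70.899$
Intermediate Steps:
$v{\left(p,x \right)} = -7 + \sqrt{-3 + x^{2}}$ ($v{\left(p,x \right)} = -7 + \sqrt{\left(x + 0\right) x - 3} = -7 + \sqrt{x x - 3} = -7 + \sqrt{x^{2} - 3} = -7 + \sqrt{-3 + x^{2}}$)
$v{\left(0,3 \right)} \left(-2\right) + \left(\left(2 + \left(-2 + W\right)\right) 3 + 1\right) 10 = \left(-7 + \sqrt{-3 + 3^{2}}\right) \left(-2\right) + \left(\left(2 - 5\right) 3 + 1\right) 10 = \left(-7 + \sqrt{-3 + 9}\right) \left(-2\right) + \left(\left(2 - 5\right) 3 + 1\right) 10 = \left(-7 + \sqrt{6}\right) \left(-2\right) + \left(\left(-3\right) 3 + 1\right) 10 = \left(14 - 2 \sqrt{6}\right) + \left(-9 + 1\right) 10 = \left(14 - 2 \sqrt{6}\right) - 80 = -66 - 2 \sqrt{6}$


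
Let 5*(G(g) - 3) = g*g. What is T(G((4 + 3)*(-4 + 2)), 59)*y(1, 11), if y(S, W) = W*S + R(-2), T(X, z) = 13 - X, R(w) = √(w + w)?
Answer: -1606/5 - 292*I/5 ≈ -321.2 - 58.4*I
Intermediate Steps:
R(w) = √2*√w (R(w) = √(2*w) = √2*√w)
G(g) = 3 + g²/5 (G(g) = 3 + (g*g)/5 = 3 + g²/5)
y(S, W) = 2*I + S*W (y(S, W) = W*S + √2*√(-2) = S*W + √2*(I*√2) = S*W + 2*I = 2*I + S*W)
T(G((4 + 3)*(-4 + 2)), 59)*y(1, 11) = (13 - (3 + ((4 + 3)*(-4 + 2))²/5))*(2*I + 1*11) = (13 - (3 + (7*(-2))²/5))*(2*I + 11) = (13 - (3 + (⅕)*(-14)²))*(11 + 2*I) = (13 - (3 + (⅕)*196))*(11 + 2*I) = (13 - (3 + 196/5))*(11 + 2*I) = (13 - 1*211/5)*(11 + 2*I) = (13 - 211/5)*(11 + 2*I) = -146*(11 + 2*I)/5 = -1606/5 - 292*I/5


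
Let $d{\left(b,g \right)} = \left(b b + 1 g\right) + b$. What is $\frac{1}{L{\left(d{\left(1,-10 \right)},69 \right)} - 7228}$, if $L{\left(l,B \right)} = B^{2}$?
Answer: $- \frac{1}{2467} \approx -0.00040535$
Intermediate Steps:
$d{\left(b,g \right)} = b + g + b^{2}$ ($d{\left(b,g \right)} = \left(b^{2} + g\right) + b = \left(g + b^{2}\right) + b = b + g + b^{2}$)
$\frac{1}{L{\left(d{\left(1,-10 \right)},69 \right)} - 7228} = \frac{1}{69^{2} - 7228} = \frac{1}{4761 - 7228} = \frac{1}{-2467} = - \frac{1}{2467}$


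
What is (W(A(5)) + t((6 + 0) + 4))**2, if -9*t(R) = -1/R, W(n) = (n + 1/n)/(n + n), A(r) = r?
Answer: 57121/202500 ≈ 0.28208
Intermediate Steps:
W(n) = (n + 1/n)/(2*n) (W(n) = (n + 1/n)/((2*n)) = (n + 1/n)*(1/(2*n)) = (n + 1/n)/(2*n))
t(R) = 1/(9*R) (t(R) = -(-1)/(9*R) = 1/(9*R))
(W(A(5)) + t((6 + 0) + 4))**2 = ((1/2)*(1 + 5**2)/5**2 + 1/(9*((6 + 0) + 4)))**2 = ((1/2)*(1/25)*(1 + 25) + 1/(9*(6 + 4)))**2 = ((1/2)*(1/25)*26 + (1/9)/10)**2 = (13/25 + (1/9)*(1/10))**2 = (13/25 + 1/90)**2 = (239/450)**2 = 57121/202500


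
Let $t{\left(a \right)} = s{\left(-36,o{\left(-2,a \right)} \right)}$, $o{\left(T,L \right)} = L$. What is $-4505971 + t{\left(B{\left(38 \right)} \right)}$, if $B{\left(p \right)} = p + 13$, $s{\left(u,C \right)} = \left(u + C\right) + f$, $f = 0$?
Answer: $-4505956$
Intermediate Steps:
$s{\left(u,C \right)} = C + u$ ($s{\left(u,C \right)} = \left(u + C\right) + 0 = \left(C + u\right) + 0 = C + u$)
$B{\left(p \right)} = 13 + p$
$t{\left(a \right)} = -36 + a$ ($t{\left(a \right)} = a - 36 = -36 + a$)
$-4505971 + t{\left(B{\left(38 \right)} \right)} = -4505971 + \left(-36 + \left(13 + 38\right)\right) = -4505971 + \left(-36 + 51\right) = -4505971 + 15 = -4505956$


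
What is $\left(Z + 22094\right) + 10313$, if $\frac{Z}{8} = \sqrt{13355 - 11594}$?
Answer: $32407 + 8 \sqrt{1761} \approx 32743.0$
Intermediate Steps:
$Z = 8 \sqrt{1761}$ ($Z = 8 \sqrt{13355 - 11594} = 8 \sqrt{1761} \approx 335.71$)
$\left(Z + 22094\right) + 10313 = \left(8 \sqrt{1761} + 22094\right) + 10313 = \left(22094 + 8 \sqrt{1761}\right) + 10313 = 32407 + 8 \sqrt{1761}$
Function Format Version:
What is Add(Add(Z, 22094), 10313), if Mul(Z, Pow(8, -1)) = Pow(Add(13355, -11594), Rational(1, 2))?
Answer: Add(32407, Mul(8, Pow(1761, Rational(1, 2)))) ≈ 32743.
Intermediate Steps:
Z = Mul(8, Pow(1761, Rational(1, 2))) (Z = Mul(8, Pow(Add(13355, -11594), Rational(1, 2))) = Mul(8, Pow(1761, Rational(1, 2))) ≈ 335.71)
Add(Add(Z, 22094), 10313) = Add(Add(Mul(8, Pow(1761, Rational(1, 2))), 22094), 10313) = Add(Add(22094, Mul(8, Pow(1761, Rational(1, 2)))), 10313) = Add(32407, Mul(8, Pow(1761, Rational(1, 2))))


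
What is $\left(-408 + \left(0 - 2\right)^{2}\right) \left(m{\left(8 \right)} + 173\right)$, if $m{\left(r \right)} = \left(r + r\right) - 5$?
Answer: $-74336$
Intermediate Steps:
$m{\left(r \right)} = -5 + 2 r$ ($m{\left(r \right)} = 2 r - 5 = -5 + 2 r$)
$\left(-408 + \left(0 - 2\right)^{2}\right) \left(m{\left(8 \right)} + 173\right) = \left(-408 + \left(0 - 2\right)^{2}\right) \left(\left(-5 + 2 \cdot 8\right) + 173\right) = \left(-408 + \left(-2\right)^{2}\right) \left(\left(-5 + 16\right) + 173\right) = \left(-408 + 4\right) \left(11 + 173\right) = \left(-404\right) 184 = -74336$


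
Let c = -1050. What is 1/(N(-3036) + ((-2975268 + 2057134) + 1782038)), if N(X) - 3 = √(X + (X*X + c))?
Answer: 287969/248775363813 - √1023690/248775363813 ≈ 1.1535e-6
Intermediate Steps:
N(X) = 3 + √(-1050 + X + X²) (N(X) = 3 + √(X + (X*X - 1050)) = 3 + √(X + (X² - 1050)) = 3 + √(X + (-1050 + X²)) = 3 + √(-1050 + X + X²))
1/(N(-3036) + ((-2975268 + 2057134) + 1782038)) = 1/((3 + √(-1050 - 3036 + (-3036)²)) + ((-2975268 + 2057134) + 1782038)) = 1/((3 + √(-1050 - 3036 + 9217296)) + (-918134 + 1782038)) = 1/((3 + √9213210) + 863904) = 1/((3 + 3*√1023690) + 863904) = 1/(863907 + 3*√1023690)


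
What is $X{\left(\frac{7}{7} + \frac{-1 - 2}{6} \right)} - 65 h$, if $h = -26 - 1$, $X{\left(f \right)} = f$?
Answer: $\frac{3511}{2} \approx 1755.5$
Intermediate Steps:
$h = -27$
$X{\left(\frac{7}{7} + \frac{-1 - 2}{6} \right)} - 65 h = \left(\frac{7}{7} + \frac{-1 - 2}{6}\right) - -1755 = \left(7 \cdot \frac{1}{7} - \frac{1}{2}\right) + 1755 = \left(1 - \frac{1}{2}\right) + 1755 = \frac{1}{2} + 1755 = \frac{3511}{2}$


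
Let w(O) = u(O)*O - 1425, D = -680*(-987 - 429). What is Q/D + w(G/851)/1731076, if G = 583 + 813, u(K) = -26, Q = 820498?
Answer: 8878753468163/10429871386080 ≈ 0.85128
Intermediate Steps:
G = 1396
D = 962880 (D = -680*(-1416) = 962880)
w(O) = -1425 - 26*O (w(O) = -26*O - 1425 = -1425 - 26*O)
Q/D + w(G/851)/1731076 = 820498/962880 + (-1425 - 36296/851)/1731076 = 820498*(1/962880) + (-1425 - 36296/851)*(1/1731076) = 410249/481440 + (-1425 - 26*1396/851)*(1/1731076) = 410249/481440 + (-1425 - 36296/851)*(1/1731076) = 410249/481440 - 1248971/851*1/1731076 = 410249/481440 - 1248971/1473145676 = 8878753468163/10429871386080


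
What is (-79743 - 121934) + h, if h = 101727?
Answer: -99950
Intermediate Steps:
(-79743 - 121934) + h = (-79743 - 121934) + 101727 = -201677 + 101727 = -99950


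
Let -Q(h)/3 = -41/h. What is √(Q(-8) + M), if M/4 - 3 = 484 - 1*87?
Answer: √25354/4 ≈ 39.807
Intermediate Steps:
Q(h) = 123/h (Q(h) = -(-123)/h = 123/h)
M = 1600 (M = 12 + 4*(484 - 1*87) = 12 + 4*(484 - 87) = 12 + 4*397 = 12 + 1588 = 1600)
√(Q(-8) + M) = √(123/(-8) + 1600) = √(123*(-⅛) + 1600) = √(-123/8 + 1600) = √(12677/8) = √25354/4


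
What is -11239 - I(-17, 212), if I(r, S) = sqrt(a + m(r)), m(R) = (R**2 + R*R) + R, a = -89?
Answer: -11239 - 2*sqrt(118) ≈ -11261.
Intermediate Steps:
m(R) = R + 2*R**2 (m(R) = (R**2 + R**2) + R = 2*R**2 + R = R + 2*R**2)
I(r, S) = sqrt(-89 + r*(1 + 2*r))
-11239 - I(-17, 212) = -11239 - sqrt(-89 - 17*(1 + 2*(-17))) = -11239 - sqrt(-89 - 17*(1 - 34)) = -11239 - sqrt(-89 - 17*(-33)) = -11239 - sqrt(-89 + 561) = -11239 - sqrt(472) = -11239 - 2*sqrt(118)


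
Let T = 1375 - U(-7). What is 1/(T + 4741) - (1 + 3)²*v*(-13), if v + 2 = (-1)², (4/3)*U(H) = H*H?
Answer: -5057932/24317 ≈ -208.00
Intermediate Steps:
U(H) = 3*H²/4 (U(H) = 3*(H*H)/4 = 3*H²/4)
v = -1 (v = -2 + (-1)² = -2 + 1 = -1)
T = 5353/4 (T = 1375 - 3*(-7)²/4 = 1375 - 3*49/4 = 1375 - 1*147/4 = 1375 - 147/4 = 5353/4 ≈ 1338.3)
1/(T + 4741) - (1 + 3)²*v*(-13) = 1/(5353/4 + 4741) - (1 + 3)²*(-1)*(-13) = 1/(24317/4) - 4²*(-1)*(-13) = 4/24317 - 16*(-1)*(-13) = 4/24317 - (-16)*(-13) = 4/24317 - 1*208 = 4/24317 - 208 = -5057932/24317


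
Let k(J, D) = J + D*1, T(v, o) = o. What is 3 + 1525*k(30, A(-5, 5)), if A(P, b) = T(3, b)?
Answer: 53378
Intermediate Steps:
A(P, b) = b
k(J, D) = D + J (k(J, D) = J + D = D + J)
3 + 1525*k(30, A(-5, 5)) = 3 + 1525*(5 + 30) = 3 + 1525*35 = 3 + 53375 = 53378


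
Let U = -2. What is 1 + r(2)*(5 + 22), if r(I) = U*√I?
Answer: 1 - 54*√2 ≈ -75.368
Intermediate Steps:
r(I) = -2*√I
1 + r(2)*(5 + 22) = 1 + (-2*√2)*(5 + 22) = 1 - 2*√2*27 = 1 - 54*√2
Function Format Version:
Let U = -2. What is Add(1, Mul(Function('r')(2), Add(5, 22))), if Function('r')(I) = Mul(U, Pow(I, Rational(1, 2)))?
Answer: Add(1, Mul(-54, Pow(2, Rational(1, 2)))) ≈ -75.368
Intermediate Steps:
Function('r')(I) = Mul(-2, Pow(I, Rational(1, 2)))
Add(1, Mul(Function('r')(2), Add(5, 22))) = Add(1, Mul(Mul(-2, Pow(2, Rational(1, 2))), Add(5, 22))) = Add(1, Mul(Mul(-2, Pow(2, Rational(1, 2))), 27)) = Add(1, Mul(-54, Pow(2, Rational(1, 2))))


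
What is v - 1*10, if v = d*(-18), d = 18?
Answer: -334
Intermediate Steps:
v = -324 (v = 18*(-18) = -324)
v - 1*10 = -324 - 1*10 = -324 - 10 = -334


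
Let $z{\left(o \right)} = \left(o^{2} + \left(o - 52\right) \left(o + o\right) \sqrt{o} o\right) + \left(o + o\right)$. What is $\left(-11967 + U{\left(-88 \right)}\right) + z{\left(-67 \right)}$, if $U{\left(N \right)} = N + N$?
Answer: $-7788 - 1068382 i \sqrt{67} \approx -7788.0 - 8.7451 \cdot 10^{6} i$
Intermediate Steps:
$z{\left(o \right)} = o^{2} + 2 o + 2 o^{\frac{5}{2}} \left(-52 + o\right)$ ($z{\left(o \right)} = \left(o^{2} + \left(-52 + o\right) 2 o \sqrt{o} o\right) + 2 o = \left(o^{2} + 2 o \left(-52 + o\right) \sqrt{o} o\right) + 2 o = \left(o^{2} + 2 o^{\frac{3}{2}} \left(-52 + o\right) o\right) + 2 o = \left(o^{2} + 2 o^{\frac{5}{2}} \left(-52 + o\right)\right) + 2 o = o^{2} + 2 o + 2 o^{\frac{5}{2}} \left(-52 + o\right)$)
$U{\left(N \right)} = 2 N$
$\left(-11967 + U{\left(-88 \right)}\right) + z{\left(-67 \right)} = \left(-11967 + 2 \left(-88\right)\right) + \left(\left(-67\right)^{2} - 104 \left(-67\right)^{\frac{5}{2}} + 2 \left(-67\right) + 2 \left(-67\right)^{\frac{7}{2}}\right) = \left(-11967 - 176\right) + \left(4489 - 104 \cdot 4489 i \sqrt{67} - 134 + 2 \left(- 300763 i \sqrt{67}\right)\right) = -12143 - \left(-4355 + 1068382 i \sqrt{67}\right) = -12143 + \left(4355 - 1068382 i \sqrt{67}\right) = -7788 - 1068382 i \sqrt{67}$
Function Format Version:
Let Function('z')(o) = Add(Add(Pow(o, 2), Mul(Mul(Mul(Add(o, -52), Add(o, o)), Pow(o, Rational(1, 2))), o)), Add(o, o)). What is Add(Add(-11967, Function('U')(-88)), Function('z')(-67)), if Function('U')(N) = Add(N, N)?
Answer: Add(-7788, Mul(-1068382, I, Pow(67, Rational(1, 2)))) ≈ Add(-7788.0, Mul(-8.7451e+6, I))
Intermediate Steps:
Function('z')(o) = Add(Pow(o, 2), Mul(2, o), Mul(2, Pow(o, Rational(5, 2)), Add(-52, o))) (Function('z')(o) = Add(Add(Pow(o, 2), Mul(Mul(Mul(Add(-52, o), Mul(2, o)), Pow(o, Rational(1, 2))), o)), Mul(2, o)) = Add(Add(Pow(o, 2), Mul(Mul(Mul(2, o, Add(-52, o)), Pow(o, Rational(1, 2))), o)), Mul(2, o)) = Add(Add(Pow(o, 2), Mul(Mul(2, Pow(o, Rational(3, 2)), Add(-52, o)), o)), Mul(2, o)) = Add(Add(Pow(o, 2), Mul(2, Pow(o, Rational(5, 2)), Add(-52, o))), Mul(2, o)) = Add(Pow(o, 2), Mul(2, o), Mul(2, Pow(o, Rational(5, 2)), Add(-52, o))))
Function('U')(N) = Mul(2, N)
Add(Add(-11967, Function('U')(-88)), Function('z')(-67)) = Add(Add(-11967, Mul(2, -88)), Add(Pow(-67, 2), Mul(-104, Pow(-67, Rational(5, 2))), Mul(2, -67), Mul(2, Pow(-67, Rational(7, 2))))) = Add(Add(-11967, -176), Add(4489, Mul(-104, Mul(4489, I, Pow(67, Rational(1, 2)))), -134, Mul(2, Mul(-300763, I, Pow(67, Rational(1, 2)))))) = Add(-12143, Add(4489, Mul(-466856, I, Pow(67, Rational(1, 2))), -134, Mul(-601526, I, Pow(67, Rational(1, 2))))) = Add(-12143, Add(4355, Mul(-1068382, I, Pow(67, Rational(1, 2))))) = Add(-7788, Mul(-1068382, I, Pow(67, Rational(1, 2))))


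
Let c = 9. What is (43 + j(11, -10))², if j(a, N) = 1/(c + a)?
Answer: 741321/400 ≈ 1853.3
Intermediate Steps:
j(a, N) = 1/(9 + a)
(43 + j(11, -10))² = (43 + 1/(9 + 11))² = (43 + 1/20)² = (861/20)² = 741321/400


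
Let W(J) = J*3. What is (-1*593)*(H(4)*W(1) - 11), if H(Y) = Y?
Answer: -593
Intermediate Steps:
W(J) = 3*J
(-1*593)*(H(4)*W(1) - 11) = (-1*593)*(4*(3*1) - 11) = -593*(4*3 - 11) = -593*(12 - 11) = -593*1 = -593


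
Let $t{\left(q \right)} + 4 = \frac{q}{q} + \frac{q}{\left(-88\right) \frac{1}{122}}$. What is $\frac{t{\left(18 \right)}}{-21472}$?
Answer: $\frac{615}{472384} \approx 0.0013019$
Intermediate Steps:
$t{\left(q \right)} = -3 - \frac{61 q}{44}$ ($t{\left(q \right)} = -4 + \left(\frac{q}{q} + \frac{q}{\left(-88\right) \frac{1}{122}}\right) = -4 + \left(1 + \frac{q}{\left(-88\right) \frac{1}{122}}\right) = -4 + \left(1 + \frac{q}{- \frac{44}{61}}\right) = -4 + \left(1 + q \left(- \frac{61}{44}\right)\right) = -4 - \left(-1 + \frac{61 q}{44}\right) = -3 - \frac{61 q}{44}$)
$\frac{t{\left(18 \right)}}{-21472} = \frac{-3 - \frac{549}{22}}{-21472} = \left(-3 - \frac{549}{22}\right) \left(- \frac{1}{21472}\right) = \left(- \frac{615}{22}\right) \left(- \frac{1}{21472}\right) = \frac{615}{472384}$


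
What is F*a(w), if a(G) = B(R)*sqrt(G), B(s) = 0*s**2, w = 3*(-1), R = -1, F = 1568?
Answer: 0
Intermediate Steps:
w = -3
B(s) = 0
a(G) = 0 (a(G) = 0*sqrt(G) = 0)
F*a(w) = 1568*0 = 0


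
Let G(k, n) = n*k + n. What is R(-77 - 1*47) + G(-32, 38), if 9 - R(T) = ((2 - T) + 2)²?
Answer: -17553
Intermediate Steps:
G(k, n) = n + k*n (G(k, n) = k*n + n = n + k*n)
R(T) = 9 - (4 - T)² (R(T) = 9 - ((2 - T) + 2)² = 9 - (4 - T)²)
R(-77 - 1*47) + G(-32, 38) = (9 - (-4 + (-77 - 1*47))²) + 38*(1 - 32) = (9 - (-4 + (-77 - 47))²) + 38*(-31) = (9 - (-4 - 124)²) - 1178 = (9 - 1*(-128)²) - 1178 = (9 - 1*16384) - 1178 = (9 - 16384) - 1178 = -16375 - 1178 = -17553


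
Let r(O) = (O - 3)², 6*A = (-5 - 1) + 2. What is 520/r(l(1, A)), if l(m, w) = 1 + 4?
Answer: 130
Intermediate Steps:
A = -⅔ (A = ((-5 - 1) + 2)/6 = (-6 + 2)/6 = (⅙)*(-4) = -⅔ ≈ -0.66667)
l(m, w) = 5
r(O) = (-3 + O)²
520/r(l(1, A)) = 520/((-3 + 5)²) = 520/(2²) = 520/4 = 520*(¼) = 130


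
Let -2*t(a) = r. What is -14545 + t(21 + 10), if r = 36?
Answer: -14563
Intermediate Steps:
t(a) = -18 (t(a) = -½*36 = -18)
-14545 + t(21 + 10) = -14545 - 18 = -14563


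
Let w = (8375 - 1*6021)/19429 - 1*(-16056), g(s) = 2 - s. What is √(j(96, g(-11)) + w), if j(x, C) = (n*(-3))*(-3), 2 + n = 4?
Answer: 10*√60677563589/19429 ≈ 126.78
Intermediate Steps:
n = 2 (n = -2 + 4 = 2)
j(x, C) = 18 (j(x, C) = (2*(-3))*(-3) = -6*(-3) = 18)
w = 311954378/19429 (w = (8375 - 6021)*(1/19429) + 16056 = 2354*(1/19429) + 16056 = 2354/19429 + 16056 = 311954378/19429 ≈ 16056.)
√(j(96, g(-11)) + w) = √(18 + 311954378/19429) = √(312304100/19429) = 10*√60677563589/19429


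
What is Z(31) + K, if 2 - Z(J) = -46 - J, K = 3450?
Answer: 3529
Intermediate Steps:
Z(J) = 48 + J (Z(J) = 2 - (-46 - J) = 2 + (46 + J) = 48 + J)
Z(31) + K = (48 + 31) + 3450 = 79 + 3450 = 3529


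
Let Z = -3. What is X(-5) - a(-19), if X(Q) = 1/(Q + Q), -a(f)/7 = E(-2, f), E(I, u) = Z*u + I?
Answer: 3849/10 ≈ 384.90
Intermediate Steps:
E(I, u) = I - 3*u (E(I, u) = -3*u + I = I - 3*u)
a(f) = 14 + 21*f (a(f) = -7*(-2 - 3*f) = 14 + 21*f)
X(Q) = 1/(2*Q)
X(-5) - a(-19) = (½)/(-5) - (14 + 21*(-19)) = (½)*(-⅕) - (14 - 399) = -⅒ - 1*(-385) = -⅒ + 385 = 3849/10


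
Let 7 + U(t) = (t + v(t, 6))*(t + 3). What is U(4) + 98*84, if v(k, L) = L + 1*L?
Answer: 8337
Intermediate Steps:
v(k, L) = 2*L (v(k, L) = L + L = 2*L)
U(t) = -7 + (3 + t)*(12 + t) (U(t) = -7 + (t + 2*6)*(t + 3) = -7 + (t + 12)*(3 + t) = -7 + (12 + t)*(3 + t) = -7 + (3 + t)*(12 + t))
U(4) + 98*84 = (29 + 4**2 + 15*4) + 98*84 = (29 + 16 + 60) + 8232 = 105 + 8232 = 8337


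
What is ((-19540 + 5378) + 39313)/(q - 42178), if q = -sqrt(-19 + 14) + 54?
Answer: -1059460724/1774431381 + 25151*I*sqrt(5)/1774431381 ≈ -0.59707 + 3.1694e-5*I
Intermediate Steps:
q = 54 - I*sqrt(5) (q = -sqrt(-5) + 54 = -I*sqrt(5) + 54 = 54 - I*sqrt(5) ≈ 54.0 - 2.2361*I)
((-19540 + 5378) + 39313)/(q - 42178) = ((-19540 + 5378) + 39313)/((54 - I*sqrt(5)) - 42178) = (-14162 + 39313)/(-42124 - I*sqrt(5)) = 25151/(-42124 - I*sqrt(5))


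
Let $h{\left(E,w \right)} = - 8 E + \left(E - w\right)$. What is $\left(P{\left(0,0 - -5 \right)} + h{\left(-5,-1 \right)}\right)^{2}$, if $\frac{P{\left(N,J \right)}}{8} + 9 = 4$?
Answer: $16$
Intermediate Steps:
$h{\left(E,w \right)} = - w - 7 E$
$P{\left(N,J \right)} = -40$ ($P{\left(N,J \right)} = -72 + 8 \cdot 4 = -72 + 32 = -40$)
$\left(P{\left(0,0 - -5 \right)} + h{\left(-5,-1 \right)}\right)^{2} = \left(-40 - -36\right)^{2} = \left(-40 + \left(1 + 35\right)\right)^{2} = \left(-40 + 36\right)^{2} = \left(-4\right)^{2} = 16$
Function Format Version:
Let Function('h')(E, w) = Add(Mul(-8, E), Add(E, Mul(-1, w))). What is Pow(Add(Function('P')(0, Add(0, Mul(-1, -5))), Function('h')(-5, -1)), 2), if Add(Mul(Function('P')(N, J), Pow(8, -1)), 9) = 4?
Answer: 16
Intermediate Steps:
Function('h')(E, w) = Add(Mul(-1, w), Mul(-7, E))
Function('P')(N, J) = -40 (Function('P')(N, J) = Add(-72, Mul(8, 4)) = Add(-72, 32) = -40)
Pow(Add(Function('P')(0, Add(0, Mul(-1, -5))), Function('h')(-5, -1)), 2) = Pow(Add(-40, Add(Mul(-1, -1), Mul(-7, -5))), 2) = Pow(Add(-40, Add(1, 35)), 2) = Pow(Add(-40, 36), 2) = Pow(-4, 2) = 16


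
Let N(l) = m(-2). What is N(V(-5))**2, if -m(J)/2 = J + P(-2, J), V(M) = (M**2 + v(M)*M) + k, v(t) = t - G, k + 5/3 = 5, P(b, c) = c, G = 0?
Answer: 64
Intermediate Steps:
k = 10/3 (k = -5/3 + 5 = 10/3 ≈ 3.3333)
v(t) = t (v(t) = t - 1*0 = t + 0 = t)
V(M) = 10/3 + 2*M**2 (V(M) = (M**2 + M*M) + 10/3 = (M**2 + M**2) + 10/3 = 2*M**2 + 10/3 = 10/3 + 2*M**2)
m(J) = -4*J (m(J) = -2*(J + J) = -4*J)
N(l) = 8 (N(l) = -4*(-2) = 8)
N(V(-5))**2 = 8**2 = 64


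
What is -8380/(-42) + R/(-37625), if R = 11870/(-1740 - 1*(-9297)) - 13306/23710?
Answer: 224182085129707/1123585780625 ≈ 199.52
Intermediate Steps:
R = 90442129/89588235 (R = 11870/(-1740 + 9297) - 13306*1/23710 = 11870/7557 - 6653/11855 = 90442129/89588235 ≈ 1.0095)
-8380/(-42) + R/(-37625) = -8380/(-42) + (90442129/89588235)/(-37625) = -8380*(-1/42) + (90442129/89588235)*(-1/37625) = 4190/21 - 90442129/3370757341875 = 224182085129707/1123585780625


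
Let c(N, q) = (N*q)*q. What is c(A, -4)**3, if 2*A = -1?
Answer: -512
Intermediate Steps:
A = -1/2 (A = (1/2)*(-1) = -1/2 ≈ -0.50000)
c(N, q) = N*q**2
c(A, -4)**3 = (-1/2*(-4)**2)**3 = (-1/2*16)**3 = (-8)**3 = -512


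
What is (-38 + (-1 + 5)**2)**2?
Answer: 484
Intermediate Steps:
(-38 + (-1 + 5)**2)**2 = (-38 + 4**2)**2 = (-38 + 16)**2 = (-22)**2 = 484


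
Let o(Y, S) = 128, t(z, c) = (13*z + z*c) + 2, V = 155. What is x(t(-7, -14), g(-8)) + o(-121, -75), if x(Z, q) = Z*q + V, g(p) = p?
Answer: 211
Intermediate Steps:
t(z, c) = 2 + 13*z + c*z (t(z, c) = (13*z + c*z) + 2 = 2 + 13*z + c*z)
x(Z, q) = 155 + Z*q (x(Z, q) = Z*q + 155 = 155 + Z*q)
x(t(-7, -14), g(-8)) + o(-121, -75) = (155 + (2 + 13*(-7) - 14*(-7))*(-8)) + 128 = (155 + (2 - 91 + 98)*(-8)) + 128 = (155 + 9*(-8)) + 128 = (155 - 72) + 128 = 83 + 128 = 211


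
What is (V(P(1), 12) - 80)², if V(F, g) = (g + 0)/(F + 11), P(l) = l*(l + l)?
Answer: 1056784/169 ≈ 6253.2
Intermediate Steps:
P(l) = 2*l² (P(l) = l*(2*l) = 2*l²)
V(F, g) = g/(11 + F)
(V(P(1), 12) - 80)² = (12/(11 + 2*1²) - 80)² = (12/(11 + 2*1) - 80)² = (12/(11 + 2) - 80)² = (12/13 - 80)² = (-1028/13)² = 1056784/169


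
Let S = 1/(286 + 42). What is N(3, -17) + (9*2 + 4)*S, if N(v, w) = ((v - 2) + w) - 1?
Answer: -2777/164 ≈ -16.933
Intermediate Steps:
N(v, w) = -3 + v + w (N(v, w) = ((-2 + v) + w) - 1 = (-2 + v + w) - 1 = -3 + v + w)
S = 1/328 ≈ 0.0030488
N(3, -17) + (9*2 + 4)*S = (-3 + 3 - 17) + (9*2 + 4)*(1/328) = -17 + (18 + 4)*(1/328) = -17 + 22*(1/328) = -17 + 11/164 = -2777/164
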